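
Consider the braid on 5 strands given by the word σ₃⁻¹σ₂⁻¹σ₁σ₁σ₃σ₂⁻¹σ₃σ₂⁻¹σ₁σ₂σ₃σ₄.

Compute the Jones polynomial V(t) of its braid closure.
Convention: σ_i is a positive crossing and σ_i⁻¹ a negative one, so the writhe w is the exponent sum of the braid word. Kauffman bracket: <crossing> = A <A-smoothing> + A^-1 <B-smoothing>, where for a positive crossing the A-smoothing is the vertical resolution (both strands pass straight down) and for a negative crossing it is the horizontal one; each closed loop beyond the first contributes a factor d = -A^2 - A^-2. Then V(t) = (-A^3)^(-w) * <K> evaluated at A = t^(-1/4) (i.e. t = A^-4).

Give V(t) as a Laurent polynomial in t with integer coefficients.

-t^6 + 2*t^5 - 2*t^4 + 3*t^3 - 3*t^2 + 2*t - 1 + t^-1

Derivation:
The presented braid s3^-1 s2^-1 s1 s1 s3 s2^-1 s3 s2^-1 s1 s2 s3 s4 on 5 strands reduces by inverse Markov moves (closure unchanged at each step):
  Destabilize: the word has the form β·s4 where s4 occurs only as the final letter (β ∈ B_4); drop it and the last strand → 4 strands.
  Deconjugate: the word is γ·β·γ⁻¹ with γ = s3^-1 s2^-1 (prefix) and γ⁻¹ = s2 s3 (suffix); strip both.
Reduced to β = s1 s1 s3 s2^-1 s3 s2^-1 s1 on 4 strands, 7 crossings.
Compute on β:
Braid: s1 s1 s3 s2^-1 s3 s2^-1 s1 on 4 strands, 7 crossings.
Writhe w = (#positive) - (#negative) = 5 - 2 = 3.
Computing the Kauffman bracket via state sum. There are 2^7 = 128 states.
Smooth each crossing (0=||, 1=⌣⌢); contribution A^(Σ sign_k(1-2s_k)) * d^(L-1).
Tabulate the states by total A-exponent and number of loops L (A-exp: L × count):
  A^7: L=4 ×1
  A^5: L=3 ×7
  A^3: L=2 ×17, L=4 ×4
  A^1: L=1 ×15, L=3 ×19, L=5 ×1
  A^-1: L=2 ×27, L=4 ×8
  A^-3: L=3 ×20, L=5 ×1
  A^-5: L=4 ×7
  A^-7: L=5 ×1
Each group contributes A^e * Σ count * d^(L-1):
Powers of d = -A^2 - A^-2: d^2 = A^4 + 2 + A^-4; d^3 = -A^6 - 3*A^2 - 3*A^-2 - A^-6; d^4 = A^8 + 4*A^4 + 6 + 4*A^-4 + A^-8.
  A^7 * (d^3) = -A^13 - 3*A^9 - 3*A^5 - A
  A^5 * (7*d^2) = 7*A^9 + 14*A^5 + 7*A
  A^3 * (17*d + 4*d^3) = -4*A^9 - 29*A^5 - 29*A - 4*A^-3
  A^1 * (15 + 19*d^2 + d^4) = A^9 + 23*A^5 + 59*A + 23*A^-3 + A^-7
  A^-1 * (27*d + 8*d^3) = -8*A^5 - 51*A - 51*A^-3 - 8*A^-7
  A^-3 * (20*d^2 + d^4) = A^5 + 24*A + 46*A^-3 + 24*A^-7 + A^-11
  A^-5 * (7*d^3) = -7*A - 21*A^-3 - 21*A^-7 - 7*A^-11
  A^-7 * (d^4) = A + 4*A^-3 + 6*A^-7 + 4*A^-11 + A^-15
Summing the groups: <K> = -A^13 + A^9 - 2*A^5 + 3*A - 3*A^-3 + 2*A^-7 - 2*A^-11 + A^-15
Normalise by the writhe: (-A^3)^(-w) = (-A^3)^(-3) = -A^-9, so f(A) = -A^-9 * <K> = A^4 - 1 + 2*A^-4 - 3*A^-8 + 3*A^-12 - 2*A^-16 + 2*A^-20 - A^-24.
Substitute A = t^(-1/4), i.e. A^e → t^(-e/4): V(t) = -t^6 + 2*t^5 - 2*t^4 + 3*t^3 - 3*t^2 + 2*t - 1 + t^-1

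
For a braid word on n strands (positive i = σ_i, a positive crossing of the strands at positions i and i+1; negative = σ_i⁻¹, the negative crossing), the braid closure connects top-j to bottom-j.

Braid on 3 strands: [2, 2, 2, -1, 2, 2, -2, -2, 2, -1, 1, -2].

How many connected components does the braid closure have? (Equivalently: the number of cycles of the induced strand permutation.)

Track the strand permutation on 3 strands, starting from identity.
  step 1: s2 swaps positions 2,3 -> [1 3 2]
  step 2: s2 swaps positions 2,3 -> [1 2 3]
  step 3: s2 swaps positions 2,3 -> [1 3 2]
  step 4: s1^-1 swaps positions 1,2 -> [3 1 2]
  step 5: s2 swaps positions 2,3 -> [3 2 1]
  step 6: s2 swaps positions 2,3 -> [3 1 2]
  step 7: s2^-1 swaps positions 2,3 -> [3 2 1]
  step 8: s2^-1 swaps positions 2,3 -> [3 1 2]
  step 9: s2 swaps positions 2,3 -> [3 2 1]
  step 10: s1^-1 swaps positions 1,2 -> [2 3 1]
  step 11: s1 swaps positions 1,2 -> [3 2 1]
  step 12: s2^-1 swaps positions 2,3 -> [3 1 2]
Final permutation (position -> original strand): [3 1 2]
Closure components = cycle count of this permutation = 1.

Answer: 1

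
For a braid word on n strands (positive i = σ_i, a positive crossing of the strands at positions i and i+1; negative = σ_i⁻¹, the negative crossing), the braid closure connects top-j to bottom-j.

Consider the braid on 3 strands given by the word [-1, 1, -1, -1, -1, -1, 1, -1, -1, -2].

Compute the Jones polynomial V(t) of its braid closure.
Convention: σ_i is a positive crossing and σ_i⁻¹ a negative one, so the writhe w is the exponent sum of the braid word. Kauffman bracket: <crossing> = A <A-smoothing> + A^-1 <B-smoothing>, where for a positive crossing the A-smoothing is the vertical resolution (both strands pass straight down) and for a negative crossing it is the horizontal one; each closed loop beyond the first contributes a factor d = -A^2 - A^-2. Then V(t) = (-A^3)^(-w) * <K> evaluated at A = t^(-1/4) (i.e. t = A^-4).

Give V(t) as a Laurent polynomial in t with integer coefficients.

The presented braid s1^-1 s1 s1^-1 s1^-1 s1^-1 s1^-1 s1 s1^-1 s1^-1 s2^-1 on 3 strands reduces by inverse Markov moves (closure unchanged at each step):
  Destabilize: the word has the form β·s2^-1 where s2^-1 occurs only as the final letter (β ∈ B_2); drop it and the last strand → 2 strands.
Reduced to β = s1^-1 s1 s1^-1 s1^-1 s1^-1 s1^-1 s1 s1^-1 s1^-1 on 2 strands, 9 crossings.
Compute on β:
First cancel adjacent σ_i σ_i⁻¹ pairs (Reidemeister II — same braid, same closure): s1^-1 s1 s1^-1 s1^-1 s1^-1 s1^-1 s1 s1^-1 s1^-1 → s1^-1 s1^-1 s1^-1 s1^-1 s1^-1.
Braid: s1^-1 s1^-1 s1^-1 s1^-1 s1^-1 on 2 strands, 5 crossings.
Writhe w = (#positive) - (#negative) = 0 - 5 = -5.
State-sum expansion of <K>. There are 2^5 = 32 states.
Each crossing splits two ways (0=vertical, 1=horizontal). The state's weight is A^(#A-smoothings - #B-smoothings) * d^(loops - 1).
  state 00000: A-exp=-5, loops=2, term = A^-5 * d^1
  state 00001: A-exp=-3, loops=1, term = A^-3 * d^0
  state 00010: A-exp=-3, loops=1, term = A^-3 * d^0
  state 00011: A-exp=-1, loops=2, term = A^-1 * d^1
  state 00100: A-exp=-3, loops=1, term = A^-3 * d^0
  state 00101: A-exp=-1, loops=2, term = A^-1 * d^1
  state 00110: A-exp=-1, loops=2, term = A^-1 * d^1
  state 00111: A-exp=+1, loops=3, term = A^1 * d^2
  state 01000: A-exp=-3, loops=1, term = A^-3 * d^0
  state 01001: A-exp=-1, loops=2, term = A^-1 * d^1
  state 01010: A-exp=-1, loops=2, term = A^-1 * d^1
  state 01011: A-exp=+1, loops=3, term = A^1 * d^2
  state 01100: A-exp=-1, loops=2, term = A^-1 * d^1
  state 01101: A-exp=+1, loops=3, term = A^1 * d^2
  state 01110: A-exp=+1, loops=3, term = A^1 * d^2
  state 01111: A-exp=+3, loops=4, term = A^3 * d^3
  state 10000: A-exp=-3, loops=1, term = A^-3 * d^0
  state 10001: A-exp=-1, loops=2, term = A^-1 * d^1
  state 10010: A-exp=-1, loops=2, term = A^-1 * d^1
  state 10011: A-exp=+1, loops=3, term = A^1 * d^2
  state 10100: A-exp=-1, loops=2, term = A^-1 * d^1
  state 10101: A-exp=+1, loops=3, term = A^1 * d^2
  state 10110: A-exp=+1, loops=3, term = A^1 * d^2
  state 10111: A-exp=+3, loops=4, term = A^3 * d^3
  state 11000: A-exp=-1, loops=2, term = A^-1 * d^1
  state 11001: A-exp=+1, loops=3, term = A^1 * d^2
  state 11010: A-exp=+1, loops=3, term = A^1 * d^2
  state 11011: A-exp=+3, loops=4, term = A^3 * d^3
  state 11100: A-exp=+1, loops=3, term = A^1 * d^2
  state 11101: A-exp=+3, loops=4, term = A^3 * d^3
  state 11110: A-exp=+3, loops=4, term = A^3 * d^3
  state 11111: A-exp=+5, loops=5, term = A^5 * d^4
Collect the terms by A-exponent (count of states per loop number):
Powers of d = -A^2 - A^-2: d^2 = A^4 + 2 + A^-4; d^3 = -A^6 - 3*A^2 - 3*A^-2 - A^-6; d^4 = A^8 + 4*A^4 + 6 + 4*A^-4 + A^-8.
  A^5 * (d^4) = A^13 + 4*A^9 + 6*A^5 + 4*A + A^-3
  A^3 * (5*d^3) = -5*A^9 - 15*A^5 - 15*A - 5*A^-3
  A^1 * (10*d^2) = 10*A^5 + 20*A + 10*A^-3
  A^-1 * (10*d) = -10*A - 10*A^-3
  A^-3 * (5) = 5*A^-3
  A^-5 * (d) = -A^-3 - A^-7
Summing the groups: <K> = A^13 - A^9 + A^5 - A - A^-7
Normalise by the writhe: (-A^3)^(-w) = (-A^3)^(5) = -A^15, so f(A) = -A^15 * <K> = -A^28 + A^24 - A^20 + A^16 + A^8.
Substitute A = t^(-1/4), i.e. A^e → t^(-e/4): V(t) = t^-2 + t^-4 - t^-5 + t^-6 - t^-7

Answer: t^-2 + t^-4 - t^-5 + t^-6 - t^-7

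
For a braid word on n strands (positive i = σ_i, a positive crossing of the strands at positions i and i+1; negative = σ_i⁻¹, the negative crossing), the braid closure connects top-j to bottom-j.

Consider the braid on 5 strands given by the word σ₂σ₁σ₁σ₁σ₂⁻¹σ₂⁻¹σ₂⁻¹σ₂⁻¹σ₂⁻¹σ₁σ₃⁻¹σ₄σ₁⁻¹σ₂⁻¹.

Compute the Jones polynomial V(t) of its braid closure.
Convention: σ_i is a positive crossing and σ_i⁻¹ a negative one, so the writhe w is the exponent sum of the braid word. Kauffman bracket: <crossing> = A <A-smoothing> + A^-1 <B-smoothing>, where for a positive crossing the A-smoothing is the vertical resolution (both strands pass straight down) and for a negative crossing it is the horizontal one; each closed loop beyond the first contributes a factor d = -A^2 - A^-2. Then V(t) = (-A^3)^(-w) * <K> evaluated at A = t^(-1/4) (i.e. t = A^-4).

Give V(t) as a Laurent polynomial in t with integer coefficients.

The presented braid s2 s1 s1 s1 s2^-1 s2^-1 s2^-1 s2^-1 s2^-1 s1 s3^-1 s4 s1^-1 s2^-1 on 5 strands reduces by inverse Markov moves (closure unchanged at each step):
  Deconjugate: the word is γ·β·γ⁻¹ with γ = s2 s1 (prefix) and γ⁻¹ = s1^-1 s2^-1 (suffix); strip both.
  Destabilize: the word has the form β·s4 where s4 occurs only as the final letter (β ∈ B_4); drop it and the last strand → 4 strands.
  Destabilize: the word has the form β·s3^-1 where s3^-1 occurs only as the final letter (β ∈ B_3); drop it and the last strand → 3 strands.
Reduced to β = s1 s1 s2^-1 s2^-1 s2^-1 s2^-1 s2^-1 s1 on 3 strands, 8 crossings.
Compute on β:
Braid: s1 s1 s2^-1 s2^-1 s2^-1 s2^-1 s2^-1 s1 on 3 strands, 8 crossings.
Writhe w = (#positive) - (#negative) = 3 - 5 = -2.
State-sum expansion of <K>. There are 2^8 = 256 states.
Smooth each crossing (0=||, 1=⌣⌢); contribution A^(Σ sign_k(1-2s_k)) * d^(L-1).
Tabulate the states by total A-exponent and number of loops L (A-exp: L × count):
  A^8: L=6 ×1
  A^6: L=5 ×8
  A^4: L=4 ×25, L=6 ×3
  A^2: L=3 ×40, L=5 ×15, L=7 ×1
  A^0: L=2 ×35, L=4 ×30, L=6 ×5
  A^-2: L=1 ×15, L=3 ×31, L=5 ×10
  A^-4: L=2 ×18, L=4 ×10
  A^-6: L=3 ×8
  A^-8: L=4 ×1
Each group contributes A^e * Σ count * d^(L-1):
Powers of d = -A^2 - A^-2: d^2 = A^4 + 2 + A^-4; d^3 = -A^6 - 3*A^2 - 3*A^-2 - A^-6; d^4 = A^8 + 4*A^4 + 6 + 4*A^-4 + A^-8; d^5 = -A^10 - 5*A^6 - 10*A^2 - 10*A^-2 - 5*A^-6 - A^-10; d^6 = A^12 + 6*A^8 + 15*A^4 + 20 + 15*A^-4 + 6*A^-8 + A^-12.
  A^8 * (d^5) = -A^18 - 5*A^14 - 10*A^10 - 10*A^6 - 5*A^2 - A^-2
  A^6 * (8*d^4) = 8*A^14 + 32*A^10 + 48*A^6 + 32*A^2 + 8*A^-2
  A^4 * (25*d^3 + 3*d^5) = -3*A^14 - 40*A^10 - 105*A^6 - 105*A^2 - 40*A^-2 - 3*A^-6
  A^2 * (40*d^2 + 15*d^4 + d^6) = A^14 + 21*A^10 + 115*A^6 + 190*A^2 + 115*A^-2 + 21*A^-6 + A^-10
  A^0 * (35*d + 30*d^3 + 5*d^5) = -5*A^10 - 55*A^6 - 175*A^2 - 175*A^-2 - 55*A^-6 - 5*A^-10
  A^-2 * (15 + 31*d^2 + 10*d^4) = 10*A^6 + 71*A^2 + 137*A^-2 + 71*A^-6 + 10*A^-10
  A^-4 * (18*d + 10*d^3) = -10*A^2 - 48*A^-2 - 48*A^-6 - 10*A^-10
  A^-6 * (8*d^2) = 8*A^-2 + 16*A^-6 + 8*A^-10
  A^-8 * (d^3) = -A^-2 - 3*A^-6 - 3*A^-10 - A^-14
Summing the groups: <K> = -A^18 + A^14 - 2*A^10 + 3*A^6 - 2*A^2 + 3*A^-2 - A^-6 + A^-10 - A^-14
Normalise by the writhe: (-A^3)^(-w) = (-A^3)^(2) = A^6, so f(A) = A^6 * <K> = -A^24 + A^20 - 2*A^16 + 3*A^12 - 2*A^8 + 3*A^4 - 1 + A^-4 - A^-8.
Substitute A = t^(-1/4), i.e. A^e → t^(-e/4): V(t) = -t^2 + t - 1 + 3*t^-1 - 2*t^-2 + 3*t^-3 - 2*t^-4 + t^-5 - t^-6

Answer: -t^2 + t - 1 + 3*t^-1 - 2*t^-2 + 3*t^-3 - 2*t^-4 + t^-5 - t^-6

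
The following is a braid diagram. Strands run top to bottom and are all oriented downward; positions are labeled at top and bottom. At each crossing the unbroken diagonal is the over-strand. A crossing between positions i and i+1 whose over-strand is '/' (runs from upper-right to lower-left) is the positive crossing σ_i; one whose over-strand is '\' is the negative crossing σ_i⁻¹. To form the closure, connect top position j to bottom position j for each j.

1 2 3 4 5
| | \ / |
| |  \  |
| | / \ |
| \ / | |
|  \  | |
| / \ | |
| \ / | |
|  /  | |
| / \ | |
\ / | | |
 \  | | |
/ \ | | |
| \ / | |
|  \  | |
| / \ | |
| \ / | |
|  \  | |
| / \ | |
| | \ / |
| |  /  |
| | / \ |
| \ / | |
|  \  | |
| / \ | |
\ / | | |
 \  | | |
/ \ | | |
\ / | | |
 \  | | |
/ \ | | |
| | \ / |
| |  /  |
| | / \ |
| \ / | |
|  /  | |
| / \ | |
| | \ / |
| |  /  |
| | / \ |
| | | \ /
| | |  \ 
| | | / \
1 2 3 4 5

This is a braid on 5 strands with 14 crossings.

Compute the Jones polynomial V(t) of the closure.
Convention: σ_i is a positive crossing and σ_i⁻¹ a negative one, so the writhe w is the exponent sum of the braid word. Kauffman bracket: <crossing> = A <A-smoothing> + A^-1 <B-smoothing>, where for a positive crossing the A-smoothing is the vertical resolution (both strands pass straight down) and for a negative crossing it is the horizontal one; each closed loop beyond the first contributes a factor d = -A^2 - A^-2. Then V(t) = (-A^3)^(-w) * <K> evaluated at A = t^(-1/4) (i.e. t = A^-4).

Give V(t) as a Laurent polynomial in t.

t - 2 + 4*t^-1 - 5*t^-2 + 6*t^-3 - 5*t^-4 + 4*t^-5 - 3*t^-6 + t^-7

Derivation:
Reading the diagram top to bottom ('/'-over between positions i,i+1 = s_i, '\'-over = s_i^-1): braid word = s3^-1 s2^-1 s2 s1^-1 s2^-1 s2^-1 s3 s2^-1 s1^-1 s1^-1 s3 s2 s3 s4^-1.
The presented braid s3^-1 s2^-1 s2 s1^-1 s2^-1 s2^-1 s3 s2^-1 s1^-1 s1^-1 s3 s2 s3 s4^-1 on 5 strands reduces by inverse Markov moves (closure unchanged at each step):
  Destabilize: the word has the form β·s4^-1 where s4^-1 occurs only as the final letter (β ∈ B_4); drop it and the last strand → 4 strands.
  Deconjugate: the word is γ·β·γ⁻¹ with γ = s3^-1 s2^-1 (prefix) and γ⁻¹ = s2 s3 (suffix); strip both.
Reduced to β = s2 s1^-1 s2^-1 s2^-1 s3 s2^-1 s1^-1 s1^-1 s3 on 4 strands, 9 crossings.
Compute on β:
Braid: s2 s1^-1 s2^-1 s2^-1 s3 s2^-1 s1^-1 s1^-1 s3 on 4 strands, 9 crossings.
Writhe w = (#positive) - (#negative) = 3 - 6 = -3.
Enumerate smoothing states for the bracket polynomial. There are 2^9 = 512 states.
Smooth each crossing (0=||, 1=⌣⌢); contribution A^(Σ sign_k(1-2s_k)) * d^(L-1).
Tabulate the states by total A-exponent and number of loops L (A-exp: L × count):
  A^9: L=6 ×1
  A^7: L=5 ×9
  A^5: L=4 ×35, L=6 ×1
  A^3: L=3 ×73, L=5 ×11
  A^1: L=2 ×82, L=4 ×43, L=6 ×1
  A^-1: L=1 ×40, L=3 ×79, L=5 ×7
  A^-3: L=2 ×63, L=4 ×21
  A^-5: L=1 ×9, L=3 ×26, L=5 ×1
  A^-7: L=2 ×6, L=4 ×3
  A^-9: L=3 ×1
Each group contributes A^e * Σ count * d^(L-1):
Powers of d = -A^2 - A^-2: d^2 = A^4 + 2 + A^-4; d^3 = -A^6 - 3*A^2 - 3*A^-2 - A^-6; d^4 = A^8 + 4*A^4 + 6 + 4*A^-4 + A^-8; d^5 = -A^10 - 5*A^6 - 10*A^2 - 10*A^-2 - 5*A^-6 - A^-10.
  A^9 * (d^5) = -A^19 - 5*A^15 - 10*A^11 - 10*A^7 - 5*A^3 - A^-1
  A^7 * (9*d^4) = 9*A^15 + 36*A^11 + 54*A^7 + 36*A^3 + 9*A^-1
  A^5 * (35*d^3 + d^5) = -A^15 - 40*A^11 - 115*A^7 - 115*A^3 - 40*A^-1 - A^-5
  A^3 * (73*d^2 + 11*d^4) = 11*A^11 + 117*A^7 + 212*A^3 + 117*A^-1 + 11*A^-5
  A^1 * (82*d + 43*d^3 + d^5) = -A^11 - 48*A^7 - 221*A^3 - 221*A^-1 - 48*A^-5 - A^-9
  A^-1 * (40 + 79*d^2 + 7*d^4) = 7*A^7 + 107*A^3 + 240*A^-1 + 107*A^-5 + 7*A^-9
  A^-3 * (63*d + 21*d^3) = -21*A^3 - 126*A^-1 - 126*A^-5 - 21*A^-9
  A^-5 * (9 + 26*d^2 + d^4) = A^3 + 30*A^-1 + 67*A^-5 + 30*A^-9 + A^-13
  A^-7 * (6*d + 3*d^3) = -3*A^-1 - 15*A^-5 - 15*A^-9 - 3*A^-13
  A^-9 * (d^2) = A^-5 + 2*A^-9 + A^-13
Summing the groups: <K> = -A^19 + 3*A^15 - 4*A^11 + 5*A^7 - 6*A^3 + 5*A^-1 - 4*A^-5 + 2*A^-9 - A^-13
Normalise by the writhe: (-A^3)^(-w) = (-A^3)^(3) = -A^9, so f(A) = -A^9 * <K> = A^28 - 3*A^24 + 4*A^20 - 5*A^16 + 6*A^12 - 5*A^8 + 4*A^4 - 2 + A^-4.
Substitute A = t^(-1/4), i.e. A^e → t^(-e/4): V(t) = t - 2 + 4*t^-1 - 5*t^-2 + 6*t^-3 - 5*t^-4 + 4*t^-5 - 3*t^-6 + t^-7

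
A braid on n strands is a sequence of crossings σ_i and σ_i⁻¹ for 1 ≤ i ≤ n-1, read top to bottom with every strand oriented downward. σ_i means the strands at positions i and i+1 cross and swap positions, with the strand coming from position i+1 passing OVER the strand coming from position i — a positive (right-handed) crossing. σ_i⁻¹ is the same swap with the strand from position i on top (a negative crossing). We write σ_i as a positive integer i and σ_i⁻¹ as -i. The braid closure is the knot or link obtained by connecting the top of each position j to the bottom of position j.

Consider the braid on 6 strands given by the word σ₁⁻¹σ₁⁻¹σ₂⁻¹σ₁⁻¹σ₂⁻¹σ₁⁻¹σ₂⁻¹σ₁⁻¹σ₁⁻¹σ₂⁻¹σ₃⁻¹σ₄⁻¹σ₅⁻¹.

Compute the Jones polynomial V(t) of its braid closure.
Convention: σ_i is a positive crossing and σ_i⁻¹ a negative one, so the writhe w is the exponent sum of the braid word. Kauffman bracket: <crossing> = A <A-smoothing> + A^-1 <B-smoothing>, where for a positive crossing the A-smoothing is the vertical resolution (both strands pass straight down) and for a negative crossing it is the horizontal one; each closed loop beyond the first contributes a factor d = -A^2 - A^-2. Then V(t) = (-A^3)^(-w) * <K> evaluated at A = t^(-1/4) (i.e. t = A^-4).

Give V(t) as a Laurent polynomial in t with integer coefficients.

t^-4 + t^-6 - t^-10

Derivation:
The presented braid s1^-1 s1^-1 s2^-1 s1^-1 s2^-1 s1^-1 s2^-1 s1^-1 s1^-1 s2^-1 s3^-1 s4^-1 s5^-1 on 6 strands reduces by inverse Markov moves (closure unchanged at each step):
  Destabilize: the word has the form β·s5^-1 where s5^-1 occurs only as the final letter (β ∈ B_5); drop it and the last strand → 5 strands.
  Destabilize: the word has the form β·s4^-1 where s4^-1 occurs only as the final letter (β ∈ B_4); drop it and the last strand → 4 strands.
  Destabilize: the word has the form β·s3^-1 where s3^-1 occurs only as the final letter (β ∈ B_3); drop it and the last strand → 3 strands.
Reduced to β = s1^-1 s1^-1 s2^-1 s1^-1 s2^-1 s1^-1 s2^-1 s1^-1 s1^-1 s2^-1 on 3 strands, 10 crossings.
Compute on β:
Braid: s1^-1 s1^-1 s2^-1 s1^-1 s2^-1 s1^-1 s2^-1 s1^-1 s1^-1 s2^-1 on 3 strands, 10 crossings.
Writhe w = (#positive) - (#negative) = 0 - 10 = -10.
Computing the Kauffman bracket via state sum. There are 2^10 = 1024 states.
Each crossing splits two ways (0=vertical, 1=horizontal). The state's weight is A^(#A-smoothings - #B-smoothings) * d^(loops - 1).
Tabulate the states by total A-exponent and number of loops L (A-exp: L × count):
  A^10: L=3 ×1
  A^8: L=2 ×4, L=4 ×6
  A^6: L=1 ×4, L=3 ×30, L=5 ×11
  A^4: L=2 ×48, L=4 ×65, L=6 ×7
  A^2: L=1 ×24, L=3 ×140, L=5 ×45, L=7 ×1
  A^0: L=2 ×129, L=4 ×117, L=6 ×6
  A^-2: L=1 ×43, L=3 ×151, L=5 ×16
  A^-4: L=2 ×96, L=4 ×24
  A^-6: L=1 ×24, L=3 ×21
  A^-8: L=2 ×10
  A^-10: L=3 ×1
Each group contributes A^e * Σ count * d^(L-1):
Powers of d = -A^2 - A^-2: d^2 = A^4 + 2 + A^-4; d^3 = -A^6 - 3*A^2 - 3*A^-2 - A^-6; d^4 = A^8 + 4*A^4 + 6 + 4*A^-4 + A^-8; d^5 = -A^10 - 5*A^6 - 10*A^2 - 10*A^-2 - 5*A^-6 - A^-10; d^6 = A^12 + 6*A^8 + 15*A^4 + 20 + 15*A^-4 + 6*A^-8 + A^-12.
  A^10 * (d^2) = A^14 + 2*A^10 + A^6
  A^8 * (4*d + 6*d^3) = -6*A^14 - 22*A^10 - 22*A^6 - 6*A^2
  A^6 * (4 + 30*d^2 + 11*d^4) = 11*A^14 + 74*A^10 + 130*A^6 + 74*A^2 + 11*A^-2
  A^4 * (48*d + 65*d^3 + 7*d^5) = -7*A^14 - 100*A^10 - 313*A^6 - 313*A^2 - 100*A^-2 - 7*A^-6
  A^2 * (24 + 140*d^2 + 45*d^4 + d^6) = A^14 + 51*A^10 + 335*A^6 + 594*A^2 + 335*A^-2 + 51*A^-6 + A^-10
  A^0 * (129*d + 117*d^3 + 6*d^5) = -6*A^10 - 147*A^6 - 540*A^2 - 540*A^-2 - 147*A^-6 - 6*A^-10
  A^-2 * (43 + 151*d^2 + 16*d^4) = 16*A^6 + 215*A^2 + 441*A^-2 + 215*A^-6 + 16*A^-10
  A^-4 * (96*d + 24*d^3) = -24*A^2 - 168*A^-2 - 168*A^-6 - 24*A^-10
  A^-6 * (24 + 21*d^2) = 21*A^-2 + 66*A^-6 + 21*A^-10
  A^-8 * (10*d) = -10*A^-6 - 10*A^-10
  A^-10 * (d^2) = A^-6 + 2*A^-10 + A^-14
Summing the groups: <K> = -A^10 + A^-6 + A^-14
Normalise by the writhe: (-A^3)^(-w) = (-A^3)^(10) = A^30, so f(A) = A^30 * <K> = -A^40 + A^24 + A^16.
Substitute A = t^(-1/4), i.e. A^e → t^(-e/4): V(t) = t^-4 + t^-6 - t^-10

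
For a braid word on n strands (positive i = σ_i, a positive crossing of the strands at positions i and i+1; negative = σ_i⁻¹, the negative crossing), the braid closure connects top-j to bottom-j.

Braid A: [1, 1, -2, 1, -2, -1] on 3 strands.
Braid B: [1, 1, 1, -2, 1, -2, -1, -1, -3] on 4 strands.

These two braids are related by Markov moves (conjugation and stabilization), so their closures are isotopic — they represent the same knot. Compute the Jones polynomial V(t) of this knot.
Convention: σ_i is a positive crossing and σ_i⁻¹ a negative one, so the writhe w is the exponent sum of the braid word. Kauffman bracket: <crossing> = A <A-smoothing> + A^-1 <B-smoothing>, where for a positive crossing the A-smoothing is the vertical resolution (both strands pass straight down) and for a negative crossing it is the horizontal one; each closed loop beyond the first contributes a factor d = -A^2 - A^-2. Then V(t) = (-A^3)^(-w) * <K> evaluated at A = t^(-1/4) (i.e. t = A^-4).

Markov-equivalent braids have isotopic closures, hence identical knot invariants. Strip the Markov moves from each word to reach a common short braid β, then compute V(t) once on β.
Braid A: s1 s1 s2^-1 s1 s2^-1 s1^-1 on 3 strands has no conjugating prefix/suffix or stabilization to strip; take β = s1 s1 s2^-1 s1 s2^-1 s1^-1.
Braid B: s1 s1 s1 s2^-1 s1 s2^-1 s1^-1 s1^-1 s3^-1 on 4 strands reduces by inverse Markov moves (closure unchanged at each step):
  Destabilize: the word has the form β·s3^-1 where s3^-1 occurs only as the final letter (β ∈ B_3); drop it and the last strand → 3 strands.
  Deconjugate: the word is γ·β·γ⁻¹ with γ = s1 (prefix) and γ⁻¹ = s1^-1 (suffix); strip both.
Reduced to β = s1 s1 s2^-1 s1 s2^-1 s1^-1 on 3 strands, 6 crossings.
Both give the same β = s1 s1 s2^-1 s1 s2^-1 s1^-1 on 3 strands, so one state sum suffices:
Braid: s1 s1 s2^-1 s1 s2^-1 s1^-1 on 3 strands, 6 crossings.
Writhe w = (#positive) - (#negative) = 3 - 3 = 0.
Enumerate smoothing states for the bracket polynomial. There are 2^6 = 64 states.
Smooth each crossing (0=||, 1=⌣⌢); contribution A^(Σ sign_k(1-2s_k)) * d^(L-1).
Tabulate the states by total A-exponent and number of loops L (A-exp: L × count):
  A^6: L=2 ×1
  A^4: L=1 ×3, L=3 ×3
  A^2: L=2 ×14, L=4 ×1
  A^0: L=1 ×8, L=3 ×12
  A^-2: L=2 ×10, L=4 ×5
  A^-4: L=3 ×5, L=5 ×1
  A^-6: L=4 ×1
Each group contributes A^e * Σ count * d^(L-1):
Powers of d = -A^2 - A^-2: d^2 = A^4 + 2 + A^-4; d^3 = -A^6 - 3*A^2 - 3*A^-2 - A^-6; d^4 = A^8 + 4*A^4 + 6 + 4*A^-4 + A^-8.
  A^6 * (d) = -A^8 - A^4
  A^4 * (3 + 3*d^2) = 3*A^8 + 9*A^4 + 3
  A^2 * (14*d + d^3) = -A^8 - 17*A^4 - 17 - A^-4
  A^0 * (8 + 12*d^2) = 12*A^4 + 32 + 12*A^-4
  A^-2 * (10*d + 5*d^3) = -5*A^4 - 25 - 25*A^-4 - 5*A^-8
  A^-4 * (5*d^2 + d^4) = A^4 + 9 + 16*A^-4 + 9*A^-8 + A^-12
  A^-6 * (d^3) = -1 - 3*A^-4 - 3*A^-8 - A^-12
Summing the groups: <K> = A^8 - A^4 + 1 - A^-4 + A^-8
Normalise by the writhe: (-A^3)^(-w) = (-A^3)^(0) = 1, so f(A) = 1 * <K> = A^8 - A^4 + 1 - A^-4 + A^-8.
Substitute A = t^(-1/4), i.e. A^e → t^(-e/4): V(t) = t^2 - t + 1 - t^-1 + t^-2

Answer: t^2 - t + 1 - t^-1 + t^-2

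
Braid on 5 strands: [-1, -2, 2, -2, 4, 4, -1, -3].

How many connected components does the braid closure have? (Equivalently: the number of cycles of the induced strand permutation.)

3

Derivation:
Track the strand permutation on 5 strands, starting from identity.
  step 1: s1^-1 swaps positions 1,2 -> [2 1 3 4 5]
  step 2: s2^-1 swaps positions 2,3 -> [2 3 1 4 5]
  step 3: s2 swaps positions 2,3 -> [2 1 3 4 5]
  step 4: s2^-1 swaps positions 2,3 -> [2 3 1 4 5]
  step 5: s4 swaps positions 4,5 -> [2 3 1 5 4]
  step 6: s4 swaps positions 4,5 -> [2 3 1 4 5]
  step 7: s1^-1 swaps positions 1,2 -> [3 2 1 4 5]
  step 8: s3^-1 swaps positions 3,4 -> [3 2 4 1 5]
Final permutation (position -> original strand): [3 2 4 1 5]
Closure components = cycle count of this permutation = 3.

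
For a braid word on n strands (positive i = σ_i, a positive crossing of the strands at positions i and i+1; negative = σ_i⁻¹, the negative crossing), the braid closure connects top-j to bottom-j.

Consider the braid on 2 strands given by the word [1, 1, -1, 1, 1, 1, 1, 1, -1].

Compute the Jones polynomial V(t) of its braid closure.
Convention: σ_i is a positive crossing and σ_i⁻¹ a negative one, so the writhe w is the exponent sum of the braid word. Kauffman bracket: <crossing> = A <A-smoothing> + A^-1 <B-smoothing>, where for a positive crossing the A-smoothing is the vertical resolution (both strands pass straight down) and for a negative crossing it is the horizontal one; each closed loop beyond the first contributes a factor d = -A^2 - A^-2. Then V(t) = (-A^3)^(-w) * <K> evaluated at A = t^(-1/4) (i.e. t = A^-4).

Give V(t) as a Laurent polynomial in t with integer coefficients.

-t^7 + t^6 - t^5 + t^4 + t^2

Derivation:
First cancel adjacent σ_i σ_i⁻¹ pairs (Reidemeister II — same braid, same closure): s1 s1 s1^-1 s1 s1 s1 s1 s1 s1^-1 → s1 s1 s1 s1 s1.
Braid: s1 s1 s1 s1 s1 on 2 strands, 5 crossings.
Writhe w = (#positive) - (#negative) = 5 - 0 = 5.
State-sum expansion of <K>. There are 2^5 = 32 states.
Smooth each crossing (0=||, 1=⌣⌢); contribution A^(Σ sign_k(1-2s_k)) * d^(L-1).
  state 00000: A-exp=+5, loops=2, term = A^5 * d^1
  state 00001: A-exp=+3, loops=1, term = A^3 * d^0
  state 00010: A-exp=+3, loops=1, term = A^3 * d^0
  state 00011: A-exp=+1, loops=2, term = A^1 * d^1
  state 00100: A-exp=+3, loops=1, term = A^3 * d^0
  state 00101: A-exp=+1, loops=2, term = A^1 * d^1
  state 00110: A-exp=+1, loops=2, term = A^1 * d^1
  state 00111: A-exp=-1, loops=3, term = A^-1 * d^2
  state 01000: A-exp=+3, loops=1, term = A^3 * d^0
  state 01001: A-exp=+1, loops=2, term = A^1 * d^1
  state 01010: A-exp=+1, loops=2, term = A^1 * d^1
  state 01011: A-exp=-1, loops=3, term = A^-1 * d^2
  state 01100: A-exp=+1, loops=2, term = A^1 * d^1
  state 01101: A-exp=-1, loops=3, term = A^-1 * d^2
  state 01110: A-exp=-1, loops=3, term = A^-1 * d^2
  state 01111: A-exp=-3, loops=4, term = A^-3 * d^3
  state 10000: A-exp=+3, loops=1, term = A^3 * d^0
  state 10001: A-exp=+1, loops=2, term = A^1 * d^1
  state 10010: A-exp=+1, loops=2, term = A^1 * d^1
  state 10011: A-exp=-1, loops=3, term = A^-1 * d^2
  state 10100: A-exp=+1, loops=2, term = A^1 * d^1
  state 10101: A-exp=-1, loops=3, term = A^-1 * d^2
  state 10110: A-exp=-1, loops=3, term = A^-1 * d^2
  state 10111: A-exp=-3, loops=4, term = A^-3 * d^3
  state 11000: A-exp=+1, loops=2, term = A^1 * d^1
  state 11001: A-exp=-1, loops=3, term = A^-1 * d^2
  state 11010: A-exp=-1, loops=3, term = A^-1 * d^2
  state 11011: A-exp=-3, loops=4, term = A^-3 * d^3
  state 11100: A-exp=-1, loops=3, term = A^-1 * d^2
  state 11101: A-exp=-3, loops=4, term = A^-3 * d^3
  state 11110: A-exp=-3, loops=4, term = A^-3 * d^3
  state 11111: A-exp=-5, loops=5, term = A^-5 * d^4
Collect the terms by A-exponent (count of states per loop number):
Powers of d = -A^2 - A^-2: d^2 = A^4 + 2 + A^-4; d^3 = -A^6 - 3*A^2 - 3*A^-2 - A^-6; d^4 = A^8 + 4*A^4 + 6 + 4*A^-4 + A^-8.
  A^5 * (d) = -A^7 - A^3
  A^3 * (5) = 5*A^3
  A^1 * (10*d) = -10*A^3 - 10*A^-1
  A^-1 * (10*d^2) = 10*A^3 + 20*A^-1 + 10*A^-5
  A^-3 * (5*d^3) = -5*A^3 - 15*A^-1 - 15*A^-5 - 5*A^-9
  A^-5 * (d^4) = A^3 + 4*A^-1 + 6*A^-5 + 4*A^-9 + A^-13
Summing the groups: <K> = -A^7 - A^-1 + A^-5 - A^-9 + A^-13
Normalise by the writhe: (-A^3)^(-w) = (-A^3)^(-5) = -A^-15, so f(A) = -A^-15 * <K> = A^-8 + A^-16 - A^-20 + A^-24 - A^-28.
Substitute A = t^(-1/4), i.e. A^e → t^(-e/4): V(t) = -t^7 + t^6 - t^5 + t^4 + t^2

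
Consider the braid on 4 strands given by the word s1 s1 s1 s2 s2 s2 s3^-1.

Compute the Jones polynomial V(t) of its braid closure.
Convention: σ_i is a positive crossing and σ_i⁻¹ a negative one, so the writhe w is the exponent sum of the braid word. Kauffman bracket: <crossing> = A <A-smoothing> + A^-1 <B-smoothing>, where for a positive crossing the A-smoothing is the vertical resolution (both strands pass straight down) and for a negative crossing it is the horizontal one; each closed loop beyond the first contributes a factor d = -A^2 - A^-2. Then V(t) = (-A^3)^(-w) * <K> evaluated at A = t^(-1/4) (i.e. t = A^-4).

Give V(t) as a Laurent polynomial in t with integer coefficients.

t^8 - 2*t^7 + t^6 - 2*t^5 + 2*t^4 + t^2

Derivation:
The presented braid s1 s1 s1 s2 s2 s2 s3^-1 on 4 strands reduces by inverse Markov moves (closure unchanged at each step):
  Destabilize: the word has the form β·s3^-1 where s3^-1 occurs only as the final letter (β ∈ B_3); drop it and the last strand → 3 strands.
Reduced to β = s1 s1 s1 s2 s2 s2 on 3 strands, 6 crossings.
Compute on β:
Braid: s1 s1 s1 s2 s2 s2 on 3 strands, 6 crossings.
Writhe w = (#positive) - (#negative) = 6 - 0 = 6.
Computing the Kauffman bracket via state sum. There are 2^6 = 64 states.
Smooth each crossing (0=||, 1=⌣⌢); contribution A^(Σ sign_k(1-2s_k)) * d^(L-1).
Tabulate the states by total A-exponent and number of loops L (A-exp: L × count):
  A^6: L=3 ×1
  A^4: L=2 ×6
  A^2: L=1 ×9, L=3 ×6
  A^0: L=2 ×18, L=4 ×2
  A^-2: L=3 ×15
  A^-4: L=4 ×6
  A^-6: L=5 ×1
Each group contributes A^e * Σ count * d^(L-1):
Powers of d = -A^2 - A^-2: d^2 = A^4 + 2 + A^-4; d^3 = -A^6 - 3*A^2 - 3*A^-2 - A^-6; d^4 = A^8 + 4*A^4 + 6 + 4*A^-4 + A^-8.
  A^6 * (d^2) = A^10 + 2*A^6 + A^2
  A^4 * (6*d) = -6*A^6 - 6*A^2
  A^2 * (9 + 6*d^2) = 6*A^6 + 21*A^2 + 6*A^-2
  A^0 * (18*d + 2*d^3) = -2*A^6 - 24*A^2 - 24*A^-2 - 2*A^-6
  A^-2 * (15*d^2) = 15*A^2 + 30*A^-2 + 15*A^-6
  A^-4 * (6*d^3) = -6*A^2 - 18*A^-2 - 18*A^-6 - 6*A^-10
  A^-6 * (d^4) = A^2 + 4*A^-2 + 6*A^-6 + 4*A^-10 + A^-14
Summing the groups: <K> = A^10 + 2*A^2 - 2*A^-2 + A^-6 - 2*A^-10 + A^-14
Normalise by the writhe: (-A^3)^(-w) = (-A^3)^(-6) = A^-18, so f(A) = A^-18 * <K> = A^-8 + 2*A^-16 - 2*A^-20 + A^-24 - 2*A^-28 + A^-32.
Substitute A = t^(-1/4), i.e. A^e → t^(-e/4): V(t) = t^8 - 2*t^7 + t^6 - 2*t^5 + 2*t^4 + t^2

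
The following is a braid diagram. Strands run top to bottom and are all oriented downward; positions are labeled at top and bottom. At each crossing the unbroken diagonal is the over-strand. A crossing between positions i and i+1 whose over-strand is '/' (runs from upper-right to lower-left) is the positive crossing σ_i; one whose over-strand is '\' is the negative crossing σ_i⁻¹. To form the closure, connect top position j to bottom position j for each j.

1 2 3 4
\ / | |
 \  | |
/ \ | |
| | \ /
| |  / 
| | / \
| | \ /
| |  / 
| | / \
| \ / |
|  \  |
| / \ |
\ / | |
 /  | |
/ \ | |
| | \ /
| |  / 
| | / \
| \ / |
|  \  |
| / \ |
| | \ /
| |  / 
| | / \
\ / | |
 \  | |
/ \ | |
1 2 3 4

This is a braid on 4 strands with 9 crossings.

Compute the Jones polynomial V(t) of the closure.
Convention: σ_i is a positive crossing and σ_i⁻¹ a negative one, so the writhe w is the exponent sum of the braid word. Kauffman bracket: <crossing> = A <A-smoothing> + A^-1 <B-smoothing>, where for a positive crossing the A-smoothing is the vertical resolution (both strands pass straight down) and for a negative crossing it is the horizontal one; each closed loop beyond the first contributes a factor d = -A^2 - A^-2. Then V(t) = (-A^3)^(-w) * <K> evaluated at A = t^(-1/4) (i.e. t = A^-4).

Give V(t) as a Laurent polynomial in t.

t^5 - 2*t^4 + 3*t^3 - 3*t^2 + 3*t - 3 + 2*t^-1 - t^-2 + t^-3

Derivation:
Reading the diagram top to bottom ('/'-over between positions i,i+1 = s_i, '\'-over = s_i^-1): braid word = s1^-1 s3 s3 s2^-1 s1 s3 s2^-1 s3 s1^-1.
Braid: s1^-1 s3 s3 s2^-1 s1 s3 s2^-1 s3 s1^-1 on 4 strands, 9 crossings.
Writhe w = (#positive) - (#negative) = 5 - 4 = 1.
Computing the Kauffman bracket via state sum. There are 2^9 = 512 states.
Smooth each crossing (0=||, 1=⌣⌢); contribution A^(Σ sign_k(1-2s_k)) * d^(L-1).
Tabulate the states by total A-exponent and number of loops L (A-exp: L × count):
  A^9: L=4 ×1
  A^7: L=3 ×9
  A^5: L=2 ×29, L=4 ×7
  A^3: L=1 ×30, L=3 ×52, L=5 ×2
  A^1: L=2 ×83, L=4 ×43
  A^-1: L=1 ×11, L=3 ×93, L=5 ×22
  A^-3: L=2 ×19, L=4 ×58, L=6 ×7
  A^-5: L=3 ×15, L=5 ×20, L=7 ×1
  A^-7: L=4 ×6, L=6 ×3
  A^-9: L=5 ×1
Each group contributes A^e * Σ count * d^(L-1):
Powers of d = -A^2 - A^-2: d^2 = A^4 + 2 + A^-4; d^3 = -A^6 - 3*A^2 - 3*A^-2 - A^-6; d^4 = A^8 + 4*A^4 + 6 + 4*A^-4 + A^-8; d^5 = -A^10 - 5*A^6 - 10*A^2 - 10*A^-2 - 5*A^-6 - A^-10; d^6 = A^12 + 6*A^8 + 15*A^4 + 20 + 15*A^-4 + 6*A^-8 + A^-12.
  A^9 * (d^3) = -A^15 - 3*A^11 - 3*A^7 - A^3
  A^7 * (9*d^2) = 9*A^11 + 18*A^7 + 9*A^3
  A^5 * (29*d + 7*d^3) = -7*A^11 - 50*A^7 - 50*A^3 - 7*A^-1
  A^3 * (30 + 52*d^2 + 2*d^4) = 2*A^11 + 60*A^7 + 146*A^3 + 60*A^-1 + 2*A^-5
  A^1 * (83*d + 43*d^3) = -43*A^7 - 212*A^3 - 212*A^-1 - 43*A^-5
  A^-1 * (11 + 93*d^2 + 22*d^4) = 22*A^7 + 181*A^3 + 329*A^-1 + 181*A^-5 + 22*A^-9
  A^-3 * (19*d + 58*d^3 + 7*d^5) = -7*A^7 - 93*A^3 - 263*A^-1 - 263*A^-5 - 93*A^-9 - 7*A^-13
  A^-5 * (15*d^2 + 20*d^4 + d^6) = A^7 + 26*A^3 + 110*A^-1 + 170*A^-5 + 110*A^-9 + 26*A^-13 + A^-17
  A^-7 * (6*d^3 + 3*d^5) = -3*A^3 - 21*A^-1 - 48*A^-5 - 48*A^-9 - 21*A^-13 - 3*A^-17
  A^-9 * (d^4) = A^-1 + 4*A^-5 + 6*A^-9 + 4*A^-13 + A^-17
Summing the groups: <K> = -A^15 + A^11 - 2*A^7 + 3*A^3 - 3*A^-1 + 3*A^-5 - 3*A^-9 + 2*A^-13 - A^-17
Normalise by the writhe: (-A^3)^(-w) = (-A^3)^(-1) = -A^-3, so f(A) = -A^-3 * <K> = A^12 - A^8 + 2*A^4 - 3 + 3*A^-4 - 3*A^-8 + 3*A^-12 - 2*A^-16 + A^-20.
Substitute A = t^(-1/4), i.e. A^e → t^(-e/4): V(t) = t^5 - 2*t^4 + 3*t^3 - 3*t^2 + 3*t - 3 + 2*t^-1 - t^-2 + t^-3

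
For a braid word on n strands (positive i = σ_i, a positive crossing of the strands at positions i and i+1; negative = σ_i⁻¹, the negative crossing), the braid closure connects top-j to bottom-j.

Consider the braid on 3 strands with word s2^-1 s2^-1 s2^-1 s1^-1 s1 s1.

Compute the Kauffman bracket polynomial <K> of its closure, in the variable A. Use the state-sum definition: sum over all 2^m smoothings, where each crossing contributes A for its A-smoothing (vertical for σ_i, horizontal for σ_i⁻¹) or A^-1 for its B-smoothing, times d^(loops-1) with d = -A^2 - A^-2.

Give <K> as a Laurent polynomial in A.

First cancel adjacent σ_i σ_i⁻¹ pairs (Reidemeister II — same braid, same closure): s2^-1 s2^-1 s2^-1 s1^-1 s1 s1 → s2^-1 s2^-1 s2^-1 s1.
Braid: s2^-1 s2^-1 s2^-1 s1 on 3 strands, 4 crossings.
Writhe w = (#positive) - (#negative) = 1 - 3 = -2.
Computing the Kauffman bracket via state sum. There are 2^4 = 16 states.
Smooth each crossing (0=||, 1=⌣⌢); contribution A^(Σ sign_k(1-2s_k)) * d^(L-1).
  state 0000: A-exp=-2, loops=3, term = A^-2 * d^2
  state 0001: A-exp=-4, loops=2, term = A^-4 * d^1
  state 0010: A-exp=+0, loops=2, term = A^0 * d^1
  state 0011: A-exp=-2, loops=1, term = A^-2 * d^0
  state 0100: A-exp=+0, loops=2, term = A^0 * d^1
  state 0101: A-exp=-2, loops=1, term = A^-2 * d^0
  state 0110: A-exp=+2, loops=3, term = A^2 * d^2
  state 0111: A-exp=+0, loops=2, term = A^0 * d^1
  state 1000: A-exp=+0, loops=2, term = A^0 * d^1
  state 1001: A-exp=-2, loops=1, term = A^-2 * d^0
  state 1010: A-exp=+2, loops=3, term = A^2 * d^2
  state 1011: A-exp=+0, loops=2, term = A^0 * d^1
  state 1100: A-exp=+2, loops=3, term = A^2 * d^2
  state 1101: A-exp=+0, loops=2, term = A^0 * d^1
  state 1110: A-exp=+4, loops=4, term = A^4 * d^3
  state 1111: A-exp=+2, loops=3, term = A^2 * d^2
Collect the terms by A-exponent (count of states per loop number):
Powers of d = -A^2 - A^-2: d^2 = A^4 + 2 + A^-4; d^3 = -A^6 - 3*A^2 - 3*A^-2 - A^-6.
  A^4 * (d^3) = -A^10 - 3*A^6 - 3*A^2 - A^-2
  A^2 * (4*d^2) = 4*A^6 + 8*A^2 + 4*A^-2
  A^0 * (6*d) = -6*A^2 - 6*A^-2
  A^-2 * (3 + d^2) = A^2 + 5*A^-2 + A^-6
  A^-4 * (d) = -A^-2 - A^-6
Summing the groups: <K> = -A^10 + A^6 + A^-2

Answer: -A^10 + A^6 + A^-2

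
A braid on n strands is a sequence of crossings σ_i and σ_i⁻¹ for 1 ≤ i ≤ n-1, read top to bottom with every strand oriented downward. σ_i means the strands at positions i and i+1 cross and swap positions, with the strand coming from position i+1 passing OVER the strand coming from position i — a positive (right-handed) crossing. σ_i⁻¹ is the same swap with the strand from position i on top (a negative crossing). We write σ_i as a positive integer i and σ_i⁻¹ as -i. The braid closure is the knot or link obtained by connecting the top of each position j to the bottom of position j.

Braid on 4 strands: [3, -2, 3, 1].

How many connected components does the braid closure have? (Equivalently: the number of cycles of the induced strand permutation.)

2

Derivation:
Track the strand permutation on 4 strands, starting from identity.
  step 1: s3 swaps positions 3,4 -> [1 2 4 3]
  step 2: s2^-1 swaps positions 2,3 -> [1 4 2 3]
  step 3: s3 swaps positions 3,4 -> [1 4 3 2]
  step 4: s1 swaps positions 1,2 -> [4 1 3 2]
Final permutation (position -> original strand): [4 1 3 2]
Closure components = cycle count of this permutation = 2.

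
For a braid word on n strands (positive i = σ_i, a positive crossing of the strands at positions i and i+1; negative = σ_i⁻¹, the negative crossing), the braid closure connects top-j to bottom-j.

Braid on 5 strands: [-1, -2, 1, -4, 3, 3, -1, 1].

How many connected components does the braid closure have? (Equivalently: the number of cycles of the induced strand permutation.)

Track the strand permutation on 5 strands, starting from identity.
  step 1: s1^-1 swaps positions 1,2 -> [2 1 3 4 5]
  step 2: s2^-1 swaps positions 2,3 -> [2 3 1 4 5]
  step 3: s1 swaps positions 1,2 -> [3 2 1 4 5]
  step 4: s4^-1 swaps positions 4,5 -> [3 2 1 5 4]
  step 5: s3 swaps positions 3,4 -> [3 2 5 1 4]
  step 6: s3 swaps positions 3,4 -> [3 2 1 5 4]
  step 7: s1^-1 swaps positions 1,2 -> [2 3 1 5 4]
  step 8: s1 swaps positions 1,2 -> [3 2 1 5 4]
Final permutation (position -> original strand): [3 2 1 5 4]
Closure components = cycle count of this permutation = 3.

Answer: 3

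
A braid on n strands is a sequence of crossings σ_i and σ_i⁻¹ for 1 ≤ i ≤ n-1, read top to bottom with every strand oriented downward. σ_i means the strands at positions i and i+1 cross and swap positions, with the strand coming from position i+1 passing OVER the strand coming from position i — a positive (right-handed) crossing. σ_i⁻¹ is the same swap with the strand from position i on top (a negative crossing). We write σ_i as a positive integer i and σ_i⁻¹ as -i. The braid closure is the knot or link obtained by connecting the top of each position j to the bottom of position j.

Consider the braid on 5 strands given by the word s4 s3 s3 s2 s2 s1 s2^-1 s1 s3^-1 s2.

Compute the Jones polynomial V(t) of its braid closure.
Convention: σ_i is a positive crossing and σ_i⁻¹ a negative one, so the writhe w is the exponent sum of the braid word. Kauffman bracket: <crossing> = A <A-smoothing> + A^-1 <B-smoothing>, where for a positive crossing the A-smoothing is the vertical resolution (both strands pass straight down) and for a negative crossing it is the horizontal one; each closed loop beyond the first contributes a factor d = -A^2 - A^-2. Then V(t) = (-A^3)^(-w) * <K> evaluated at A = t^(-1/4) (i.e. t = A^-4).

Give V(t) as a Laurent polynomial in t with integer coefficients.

-t^8 + t^7 - 2*t^6 + 3*t^5 - 2*t^4 + 3*t^3 - 2*t^2 + t

Derivation:
Braid: s4 s3 s3 s2 s2 s1 s2^-1 s1 s3^-1 s2 on 5 strands, 10 crossings.
Writhe w = (#positive) - (#negative) = 8 - 2 = 6.
Computing the Kauffman bracket via state sum. There are 2^10 = 1024 states.
Each crossing splits two ways (0=vertical, 1=horizontal). The state's weight is A^(#A-smoothings - #B-smoothings) * d^(loops - 1).
Tabulate the states by total A-exponent and number of loops L (A-exp: L × count):
  A^10: L=3 ×1
  A^8: L=2 ×3, L=4 ×7
  A^6: L=1 ×2, L=3 ×29, L=5 ×14
  A^4: L=2 ×39, L=4 ×72, L=6 ×9
  A^2: L=1 ×17, L=3 ×137, L=5 ×54, L=7 ×2
  A^0: L=2 ×109, L=4 ×128, L=6 ×15
  A^-2: L=1 ×30, L=3 ×132, L=5 ×47, L=7 ×1
  A^-4: L=2 ×49, L=4 ×65, L=6 ×6
  A^-6: L=3 ×31, L=5 ×14
  A^-8: L=4 ×9, L=6 ×1
  A^-10: L=5 ×1
Each group contributes A^e * Σ count * d^(L-1):
Powers of d = -A^2 - A^-2: d^2 = A^4 + 2 + A^-4; d^3 = -A^6 - 3*A^2 - 3*A^-2 - A^-6; d^4 = A^8 + 4*A^4 + 6 + 4*A^-4 + A^-8; d^5 = -A^10 - 5*A^6 - 10*A^2 - 10*A^-2 - 5*A^-6 - A^-10; d^6 = A^12 + 6*A^8 + 15*A^4 + 20 + 15*A^-4 + 6*A^-8 + A^-12.
  A^10 * (d^2) = A^14 + 2*A^10 + A^6
  A^8 * (3*d + 7*d^3) = -7*A^14 - 24*A^10 - 24*A^6 - 7*A^2
  A^6 * (2 + 29*d^2 + 14*d^4) = 14*A^14 + 85*A^10 + 144*A^6 + 85*A^2 + 14*A^-2
  A^4 * (39*d + 72*d^3 + 9*d^5) = -9*A^14 - 117*A^10 - 345*A^6 - 345*A^2 - 117*A^-2 - 9*A^-6
  A^2 * (17 + 137*d^2 + 54*d^4 + 2*d^6) = 2*A^14 + 66*A^10 + 383*A^6 + 655*A^2 + 383*A^-2 + 66*A^-6 + 2*A^-10
  A^0 * (109*d + 128*d^3 + 15*d^5) = -15*A^10 - 203*A^6 - 643*A^2 - 643*A^-2 - 203*A^-6 - 15*A^-10
  A^-2 * (30 + 132*d^2 + 47*d^4 + d^6) = A^10 + 53*A^6 + 335*A^2 + 596*A^-2 + 335*A^-6 + 53*A^-10 + A^-14
  A^-4 * (49*d + 65*d^3 + 6*d^5) = -6*A^6 - 95*A^2 - 304*A^-2 - 304*A^-6 - 95*A^-10 - 6*A^-14
  A^-6 * (31*d^2 + 14*d^4) = 14*A^2 + 87*A^-2 + 146*A^-6 + 87*A^-10 + 14*A^-14
  A^-8 * (9*d^3 + d^5) = -A^2 - 14*A^-2 - 37*A^-6 - 37*A^-10 - 14*A^-14 - A^-18
  A^-10 * (d^4) = A^-2 + 4*A^-6 + 6*A^-10 + 4*A^-14 + A^-18
Summing the groups: <K> = A^14 - 2*A^10 + 3*A^6 - 2*A^2 + 3*A^-2 - 2*A^-6 + A^-10 - A^-14
Normalise by the writhe: (-A^3)^(-w) = (-A^3)^(-6) = A^-18, so f(A) = A^-18 * <K> = A^-4 - 2*A^-8 + 3*A^-12 - 2*A^-16 + 3*A^-20 - 2*A^-24 + A^-28 - A^-32.
Substitute A = t^(-1/4), i.e. A^e → t^(-e/4): V(t) = -t^8 + t^7 - 2*t^6 + 3*t^5 - 2*t^4 + 3*t^3 - 2*t^2 + t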